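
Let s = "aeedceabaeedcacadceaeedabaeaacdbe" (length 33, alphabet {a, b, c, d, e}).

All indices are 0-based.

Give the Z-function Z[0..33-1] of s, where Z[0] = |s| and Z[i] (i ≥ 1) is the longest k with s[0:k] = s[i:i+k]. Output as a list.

Z[0]=33
i=1: i≥r, start 0; Z[1]=0
i=2: i≥r, start 0; Z[2]=0
i=3: i≥r, start 0; Z[3]=0
i=4: i≥r, start 0; Z[4]=0
i=5: i≥r, start 0; Z[5]=0
i=6: i≥r, start 0; Z[6]=1 scan→box=[6,7)
i=7: i≥r, start 0; Z[7]=0
i=8: i≥r, start 0; Z[8]=5 scan→box=[8,13)
i=9: min(r-i=4, Z[1]=0)=0; Z[9]=0
i=10: min(r-i=3, Z[2]=0)=0; Z[10]=0
i=11: min(r-i=2, Z[3]=0)=0; Z[11]=0
i=12: min(r-i=1, Z[4]=0)=0; Z[12]=0
i=13: i≥r, start 0; Z[13]=1 scan→box=[13,14)
i=14: i≥r, start 0; Z[14]=0
i=15: i≥r, start 0; Z[15]=1 scan→box=[15,16)
i=16: i≥r, start 0; Z[16]=0
i=17: i≥r, start 0; Z[17]=0
i=18: i≥r, start 0; Z[18]=0
i=19: i≥r, start 0; Z[19]=4 scan→box=[19,23)
i=20: min(r-i=3, Z[1]=0)=0; Z[20]=0
i=21: min(r-i=2, Z[2]=0)=0; Z[21]=0
i=22: min(r-i=1, Z[3]=0)=0; Z[22]=0
i=23: i≥r, start 0; Z[23]=1 scan→box=[23,24)
i=24: i≥r, start 0; Z[24]=0
i=25: i≥r, start 0; Z[25]=2 scan→box=[25,27)
i=26: min(r-i=1, Z[1]=0)=0; Z[26]=0
i=27: i≥r, start 0; Z[27]=1 scan→box=[27,28)
i=28: i≥r, start 0; Z[28]=1 scan→box=[28,29)
i=29: i≥r, start 0; Z[29]=0
i=30: i≥r, start 0; Z[30]=0
i=31: i≥r, start 0; Z[31]=0
i=32: i≥r, start 0; Z[32]=0

[33, 0, 0, 0, 0, 0, 1, 0, 5, 0, 0, 0, 0, 1, 0, 1, 0, 0, 0, 4, 0, 0, 0, 1, 0, 2, 0, 1, 1, 0, 0, 0, 0]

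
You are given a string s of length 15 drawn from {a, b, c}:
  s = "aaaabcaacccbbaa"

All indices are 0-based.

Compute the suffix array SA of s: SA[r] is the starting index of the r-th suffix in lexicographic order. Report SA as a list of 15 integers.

[14, 13, 0, 1, 2, 6, 3, 7, 12, 11, 4, 5, 10, 9, 8]

rank→(start, suffix):
  0 → (14, 'a')
  1 → (13, 'aa')
  2 → (0, 'aaaabcaacccbbaa')
  3 → (1, 'aaabcaacccbbaa')
  4 → (2, 'aabcaacccbbaa')
  5 → (6, 'aacccbbaa')
  6 → (3, 'abcaacccbbaa')
  7 → (7, 'acccbbaa')
  8 → (12, 'baa')
  9 → (11, 'bbaa')
  10 → (4, 'bcaacccbbaa')
  11 → (5, 'caacccbbaa')
  12 → (10, 'cbbaa')
  13 → (9, 'ccbbaa')
  14 → (8, 'cccbbaa')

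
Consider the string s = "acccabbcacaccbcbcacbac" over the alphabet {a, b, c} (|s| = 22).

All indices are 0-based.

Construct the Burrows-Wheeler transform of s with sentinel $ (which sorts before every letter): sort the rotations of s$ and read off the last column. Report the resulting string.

ccbccc$cabccacbbaabccaa

rank  rotation                 last
    0  $acccabbcacaccbcbcacbac  c
    1  abbcacaccbcbcacbac$accc  c
    2  ac$acccabbcacaccbcbcacb  b
    3  acaccbcbcacbac$acccabbc  c
    4  acbac$acccabbcacaccbcbc  c
    5  accbcbcacbac$acccabbcac  c
    6  acccabbcacaccbcbcacbac$  $
    7  bac$acccabbcacaccbcbcac  c
    8  bbcacaccbcbcacbac$accca  a
    9  bcacaccbcbcacbac$acccab  b
   10  bcacbac$acccabbcacaccbc  c
   11  bcbcacbac$acccabbcacacc  c
   12  c$acccabbcacaccbcbcacba  a
   13  cabbcacaccbcbcacbac$acc  c
   14  cacaccbcbcacbac$acccabb  b
   15  cacbac$acccabbcacaccbcb  b
   16  caccbcbcacbac$acccabbca  a
   17  cbac$acccabbcacaccbcbca  a
   18  cbcacbac$acccabbcacaccb  b
   19  cbcbcacbac$acccabbcacac  c
   20  ccabbcacaccbcbcacbac$ac  c
   21  ccbcbcacbac$acccabbcaca  a
   22  cccabbcacaccbcbcacbac$a  a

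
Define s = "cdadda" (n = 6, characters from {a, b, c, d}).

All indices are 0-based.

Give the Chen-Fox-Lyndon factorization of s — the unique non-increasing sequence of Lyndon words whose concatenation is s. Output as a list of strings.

emit factor 1: 'cd' (i=0, period=2)
emit factor 2: 'add' (i=2, period=3)
emit factor 3: 'a' (i=5, period=1)

["cd", "add", "a"]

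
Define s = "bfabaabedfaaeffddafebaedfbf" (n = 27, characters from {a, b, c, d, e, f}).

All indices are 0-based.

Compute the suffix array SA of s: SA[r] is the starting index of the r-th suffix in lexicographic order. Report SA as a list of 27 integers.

rank | idx | suffix
   0 |   4 | aabedfaaeffddafebaedfbf
   1 |  10 | aaeffddafebaedfbf
   2 |   2 | abaabedfaaeffddafebaedfbf
   3 |   5 | abedfaaeffddafebaedfbf
   4 |  21 | aedfbf
   5 |  11 | aeffddafebaedfbf
   6 |  17 | afebaedfbf
   7 |   3 | baabedfaaeffddafebaedfbf
   8 |  20 | baedfbf
   9 |   6 | bedfaaeffddafebaedfbf
  10 |  25 | bf
  11 |   0 | bfabaabedfaaeffddafebaedfbf
  12 |  16 | dafebaedfbf
  13 |  15 | ddafebaedfbf
  14 |   8 | dfaaeffddafebaedfbf
  15 |  23 | dfbf
  16 |  19 | ebaedfbf
  17 |   7 | edfaaeffddafebaedfbf
  18 |  22 | edfbf
  19 |  12 | effddafebaedfbf
  20 |  26 | f
  21 |   9 | faaeffddafebaedfbf
  22 |   1 | fabaabedfaaeffddafebaedfbf
  23 |  24 | fbf
  24 |  14 | fddafebaedfbf
  25 |  18 | febaedfbf
  26 |  13 | ffddafebaedfbf

[4, 10, 2, 5, 21, 11, 17, 3, 20, 6, 25, 0, 16, 15, 8, 23, 19, 7, 22, 12, 26, 9, 1, 24, 14, 18, 13]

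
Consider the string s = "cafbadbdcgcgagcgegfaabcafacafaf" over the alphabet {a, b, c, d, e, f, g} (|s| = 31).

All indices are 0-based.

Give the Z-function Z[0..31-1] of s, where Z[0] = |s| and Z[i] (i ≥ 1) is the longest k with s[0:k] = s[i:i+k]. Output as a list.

Z[0]=31
i=1: i≥r, start 0; Z[1]=0
i=2: i≥r, start 0; Z[2]=0
i=3: i≥r, start 0; Z[3]=0
i=4: i≥r, start 0; Z[4]=0
i=5: i≥r, start 0; Z[5]=0
i=6: i≥r, start 0; Z[6]=0
i=7: i≥r, start 0; Z[7]=0
i=8: i≥r, start 0; Z[8]=1 grow→box=[8,9)
i=9: i≥r, start 0; Z[9]=0
i=10: i≥r, start 0; Z[10]=1 grow→box=[10,11)
i=11: i≥r, start 0; Z[11]=0
i=12: i≥r, start 0; Z[12]=0
i=13: i≥r, start 0; Z[13]=0
i=14: i≥r, start 0; Z[14]=1 grow→box=[14,15)
i=15: i≥r, start 0; Z[15]=0
i=16: i≥r, start 0; Z[16]=0
i=17: i≥r, start 0; Z[17]=0
i=18: i≥r, start 0; Z[18]=0
i=19: i≥r, start 0; Z[19]=0
i=20: i≥r, start 0; Z[20]=0
i=21: i≥r, start 0; Z[21]=0
i=22: i≥r, start 0; Z[22]=3 grow→box=[22,25)
i=23: min(r-i=2, Z[1]=0)=0; Z[23]=0
i=24: min(r-i=1, Z[2]=0)=0; Z[24]=0
i=25: i≥r, start 0; Z[25]=0
i=26: i≥r, start 0; Z[26]=3 grow→box=[26,29)
i=27: min(r-i=2, Z[1]=0)=0; Z[27]=0
i=28: min(r-i=1, Z[2]=0)=0; Z[28]=0
i=29: i≥r, start 0; Z[29]=0
i=30: i≥r, start 0; Z[30]=0

[31, 0, 0, 0, 0, 0, 0, 0, 1, 0, 1, 0, 0, 0, 1, 0, 0, 0, 0, 0, 0, 0, 3, 0, 0, 0, 3, 0, 0, 0, 0]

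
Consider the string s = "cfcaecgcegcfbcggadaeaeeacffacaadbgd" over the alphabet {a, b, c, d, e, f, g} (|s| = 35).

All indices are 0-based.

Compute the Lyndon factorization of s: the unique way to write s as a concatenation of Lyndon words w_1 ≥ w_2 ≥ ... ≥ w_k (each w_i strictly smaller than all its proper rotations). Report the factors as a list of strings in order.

emit factor 1: 'cf' (i=0, period=2)
emit factor 2: 'c' (i=2, period=1)
emit factor 3: 'aecgcegcfbcgg' (i=3, period=13)
emit factor 4: 'adaeaee' (i=16, period=7)
emit factor 5: 'acff' (i=23, period=4)
emit factor 6: 'ac' (i=27, period=2)
emit factor 7: 'aadbgd' (i=29, period=6)

["cf", "c", "aecgcegcfbcgg", "adaeaee", "acff", "ac", "aadbgd"]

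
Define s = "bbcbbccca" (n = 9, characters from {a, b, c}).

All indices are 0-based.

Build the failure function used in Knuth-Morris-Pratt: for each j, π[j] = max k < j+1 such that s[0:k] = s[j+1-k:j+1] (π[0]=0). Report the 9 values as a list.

[0, 1, 0, 1, 2, 3, 0, 0, 0]

π[0] = 0
j=1 s[j]='b': π[1]=1 (border 'b')
j=2 s[j]='c': k: 1→0; π[2]=0 (border '')
j=3 s[j]='b': π[3]=1 (border 'b')
j=4 s[j]='b': π[4]=2 (border 'bb')
j=5 s[j]='c': π[5]=3 (border 'bbc')
j=6 s[j]='c': k: 3→0; π[6]=0 (border '')
j=7 s[j]='c': π[7]=0 (border '')
j=8 s[j]='a': π[8]=0 (border '')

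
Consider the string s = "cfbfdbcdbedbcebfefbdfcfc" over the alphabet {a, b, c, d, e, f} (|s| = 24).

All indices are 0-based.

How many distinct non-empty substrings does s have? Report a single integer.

rank→(start, suffix):
  0 → (5, 'bcdbedbcebfefbdfcfc')
  1 → (11, 'bcebfefbdfcfc')
  2 → (18, 'bdfcfc')
  3 → (8, 'bedbcebfefbdfcfc')
  4 → (2, 'bfdbcdbedbcebfefbdfcfc')
  5 → (14, 'bfefbdfcfc')
  6 → (23, 'c')
  7 → (6, 'cdbedbcebfefbdfcfc')
  8 → (12, 'cebfefbdfcfc')
  9 → (0, 'cfbfdbcdbedbcebfefbdfcfc')
  10 → (21, 'cfc')
  11 → (4, 'dbcdbedbcebfefbdfcfc')
  12 → (10, 'dbcebfefbdfcfc')
  13 → (7, 'dbedbcebfefbdfcfc')
  14 → (19, 'dfcfc')
  15 → (13, 'ebfefbdfcfc')
  16 → (9, 'edbcebfefbdfcfc')
  17 → (16, 'efbdfcfc')
  18 → (17, 'fbdfcfc')
  19 → (1, 'fbfdbcdbedbcebfefbdfcfc')
  20 → (22, 'fc')
  21 → (20, 'fcfc')
  22 → (3, 'fdbcdbedbcebfefbdfcfc')
  23 → (15, 'fefbdfcfc')

SA = [5, 11, 18, 8, 2, 14, 23, 6, 12, 0, 21, 4, 10, 7, 19, 13, 9, 16, 17, 1, 22, 20, 3, 15]
rank  pair      lcp
   1  s[5:],s[11:]  2  'bc'
   2  s[11:],s[18:]  1  'b'
   3  s[18:],s[8:]  1  'b'
   4  s[8:],s[2:]  1  'b'
   5  s[2:],s[14:]  2  'bf'
   6  s[14:],s[23:]  0  ''
   7  s[23:],s[6:]  1  'c'
   8  s[6:],s[12:]  1  'c'
   9  s[12:],s[0:]  1  'c'
  10  s[0:],s[21:]  2  'cf'
  11  s[21:],s[4:]  0  ''
  12  s[4:],s[10:]  3  'dbc'
  13  s[10:],s[7:]  2  'db'
  14  s[7:],s[19:]  1  'd'
  15  s[19:],s[13:]  0  ''
  16  s[13:],s[9:]  1  'e'
  17  s[9:],s[16:]  1  'e'
  18  s[16:],s[17:]  0  ''
  19  s[17:],s[1:]  2  'fb'
  20  s[1:],s[22:]  1  'f'
  21  s[22:],s[20:]  2  'fc'
  22  s[20:],s[3:]  1  'f'
  23  s[3:],s[15:]  1  'f'

n(n+1)/2 = 24·25/2 = 300
Σ LCP = 0 + 2 + 1 + 1 + 1 + 2 + 0 + 1 + 1 + 1 + 2 + 0 + 3 + 2 + 1 + 0 + 1 + 1 + 0 + 2 + 1 + 2 + 1 + 1 = 27
distinct = 300 − 27 = 273

273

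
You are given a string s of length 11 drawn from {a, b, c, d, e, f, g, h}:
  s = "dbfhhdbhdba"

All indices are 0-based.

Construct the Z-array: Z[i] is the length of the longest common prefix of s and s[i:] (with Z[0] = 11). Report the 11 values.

[11, 0, 0, 0, 0, 2, 0, 0, 2, 0, 0]

Z[0]=11
i=1: i≥r, start 0; Z[1]=0
i=2: i≥r, start 0; Z[2]=0
i=3: i≥r, start 0; Z[3]=0
i=4: i≥r, start 0; Z[4]=0
i=5: i≥r, start 0; Z[5]=2 scan→box=[5,7)
i=6: min(r-i=1, Z[1]=0)=0; Z[6]=0
i=7: i≥r, start 0; Z[7]=0
i=8: i≥r, start 0; Z[8]=2 scan→box=[8,10)
i=9: min(r-i=1, Z[1]=0)=0; Z[9]=0
i=10: i≥r, start 0; Z[10]=0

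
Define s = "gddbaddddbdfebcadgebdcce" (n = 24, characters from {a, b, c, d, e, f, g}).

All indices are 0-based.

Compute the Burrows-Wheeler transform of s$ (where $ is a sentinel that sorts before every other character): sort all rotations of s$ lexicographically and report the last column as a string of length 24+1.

ebcdeedbdcddbgddabacfgd$d

rank  rotation                   last
    0  $gddbaddddbdfebcadgebdcce  e
    1  addddbdfebcadgebdcce$gddb  b
    2  adgebdcce$gddbaddddbdfebc  c
    3  baddddbdfebcadgebdcce$gdd  d
    4  bcadgebdcce$gddbaddddbdfe  e
    5  bdcce$gddbaddddbdfebcadge  e
    6  bdfebcadgebdcce$gddbadddd  d
    7  cadgebdcce$gddbaddddbdfeb  b
    8  cce$gddbaddddbdfebcadgebd  d
    9  ce$gddbaddddbdfebcadgebdc  c
   10  dbaddddbdfebcadgebdcce$gd  d
   11  dbdfebcadgebdcce$gddbaddd  d
   12  dcce$gddbaddddbdfebcadgeb  b
   13  ddbaddddbdfebcadgebdcce$g  g
   14  ddbdfebcadgebdcce$gddbadd  d
   15  dddbdfebcadgebdcce$gddbad  d
   16  ddddbdfebcadgebdcce$gddba  a
   17  dfebcadgebdcce$gddbaddddb  b
   18  dgebdcce$gddbaddddbdfebca  a
   19  e$gddbaddddbdfebcadgebdcc  c
   20  ebcadgebdcce$gddbaddddbdf  f
   21  ebdcce$gddbaddddbdfebcadg  g
   22  febcadgebdcce$gddbaddddbd  d
   23  gddbaddddbdfebcadgebdcce$  $
   24  gebdcce$gddbaddddbdfebcad  d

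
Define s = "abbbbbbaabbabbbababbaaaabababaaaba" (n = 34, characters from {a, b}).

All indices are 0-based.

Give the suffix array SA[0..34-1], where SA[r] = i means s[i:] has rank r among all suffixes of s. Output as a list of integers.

[33, 20, 29, 21, 30, 22, 7, 31, 27, 25, 23, 15, 17, 8, 11, 0, 32, 19, 28, 6, 26, 24, 14, 16, 10, 18, 5, 13, 9, 4, 12, 3, 2, 1]

rank | idx | suffix
   0 |  33 | a
   1 |  20 | aaaabababaaaba
   2 |  29 | aaaba
   3 |  21 | aaabababaaaba
   4 |  30 | aaba
   5 |  22 | aabababaaaba
   6 |   7 | aabbabbbababbaaaabababaaaba
   7 |  31 | aba
   8 |  27 | abaaaba
   9 |  25 | ababaaaba
  10 |  23 | abababaaaba
  11 |  15 | ababbaaaabababaaaba
  12 |  17 | abbaaaabababaaaba
  13 |   8 | abbabbbababbaaaabababaaaba
  14 |  11 | abbbababbaaaabababaaaba
  15 |   0 | abbbbbbaabbabbbababbaaaabababaaaba
  16 |  32 | ba
  17 |  19 | baaaabababaaaba
  18 |  28 | baaaba
  19 |   6 | baabbabbbababbaaaabababaaaba
  20 |  26 | babaaaba
  21 |  24 | bababaaaba
  22 |  14 | bababbaaaabababaaaba
  23 |  16 | babbaaaabababaaaba
  24 |  10 | babbbababbaaaabababaaaba
  25 |  18 | bbaaaabababaaaba
  26 |   5 | bbaabbabbbababbaaaabababaaaba
  27 |  13 | bbababbaaaabababaaaba
  28 |   9 | bbabbbababbaaaabababaaaba
  29 |   4 | bbbaabbabbbababbaaaabababaaaba
  30 |  12 | bbbababbaaaabababaaaba
  31 |   3 | bbbbaabbabbbababbaaaabababaaaba
  32 |   2 | bbbbbaabbabbbababbaaaabababaaaba
  33 |   1 | bbbbbbaabbabbbababbaaaabababaaaba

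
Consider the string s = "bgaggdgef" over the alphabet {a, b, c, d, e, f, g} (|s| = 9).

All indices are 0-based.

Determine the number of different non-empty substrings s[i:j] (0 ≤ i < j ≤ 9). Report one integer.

rank→(start, suffix):
  0 → (2, 'aggdgef')
  1 → (0, 'bgaggdgef')
  2 → (5, 'dgef')
  3 → (7, 'ef')
  4 → (8, 'f')
  5 → (1, 'gaggdgef')
  6 → (4, 'gdgef')
  7 → (6, 'gef')
  8 → (3, 'ggdgef')

SA = [2, 0, 5, 7, 8, 1, 4, 6, 3]
i: (SA[i-1],SA[i]) lcp shared
  1: (2,0) 0 ''
  2: (0,5) 0 ''
  3: (5,7) 0 ''
  4: (7,8) 0 ''
  5: (8,1) 0 ''
  6: (1,4) 1 'g'
  7: (4,6) 1 'g'
  8: (6,3) 1 'g'

n(n+1)/2 = 9·10/2 = 45
Σ LCP = 0 + 0 + 0 + 0 + 0 + 0 + 1 + 1 + 1 = 3
distinct = 45 − 3 = 42

42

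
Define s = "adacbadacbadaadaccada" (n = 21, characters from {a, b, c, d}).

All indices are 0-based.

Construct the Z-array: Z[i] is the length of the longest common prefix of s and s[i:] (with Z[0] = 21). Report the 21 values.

Z[0]=21
i=1: i≥r, start 0; Z[1]=0
i=2: i≥r, start 0; Z[2]=1 grow→box=[2,3)
i=3: i≥r, start 0; Z[3]=0
i=4: i≥r, start 0; Z[4]=0
i=5: i≥r, start 0; Z[5]=8 grow→box=[5,13)
i=6: min(r-i=7, Z[1]=0)=0; Z[6]=0
i=7: min(r-i=6, Z[2]=1)=1; Z[7]=1
i=8: min(r-i=5, Z[3]=0)=0; Z[8]=0
i=9: min(r-i=4, Z[4]=0)=0; Z[9]=0
i=10: min(r-i=3, Z[5]=8)=3; Z[10]=3
i=11: min(r-i=2, Z[6]=0)=0; Z[11]=0
i=12: min(r-i=1, Z[7]=1)=1; Z[12]=1
i=13: i≥r, start 0; Z[13]=4 grow→box=[13,17)
i=14: min(r-i=3, Z[1]=0)=0; Z[14]=0
i=15: min(r-i=2, Z[2]=1)=1; Z[15]=1
i=16: min(r-i=1, Z[3]=0)=0; Z[16]=0
i=17: i≥r, start 0; Z[17]=0
i=18: i≥r, start 0; Z[18]=3 grow→box=[18,21)
i=19: min(r-i=2, Z[1]=0)=0; Z[19]=0
i=20: min(r-i=1, Z[2]=1)=1; Z[20]=1

[21, 0, 1, 0, 0, 8, 0, 1, 0, 0, 3, 0, 1, 4, 0, 1, 0, 0, 3, 0, 1]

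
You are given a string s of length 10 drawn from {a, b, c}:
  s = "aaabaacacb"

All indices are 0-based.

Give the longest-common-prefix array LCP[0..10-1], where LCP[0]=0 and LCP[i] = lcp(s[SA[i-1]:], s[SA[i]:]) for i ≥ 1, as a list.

sorted suffixes:
  #0 SA[0]=0  'aaabaacacb'
  #1 SA[1]=1  'aabaacacb'
  #2 SA[2]=4  'aacacb'
  #3 SA[3]=2  'abaacacb'
  #4 SA[4]=5  'acacb'
  #5 SA[5]=7  'acb'
  #6 SA[6]=9  'b'
  #7 SA[7]=3  'baacacb'
  #8 SA[8]=6  'cacb'
  #9 SA[9]=8  'cb'

SA = [0, 1, 4, 2, 5, 7, 9, 3, 6, 8]
[i] adj suffixes → lcp
  [1] 0/1 → 2 ('aa')
  [2] 1/4 → 2 ('aa')
  [3] 4/2 → 1 ('a')
  [4] 2/5 → 1 ('a')
  [5] 5/7 → 2 ('ac')
  [6] 7/9 → 0 ('')
  [7] 9/3 → 1 ('b')
  [8] 3/6 → 0 ('')
  [9] 6/8 → 1 ('c')

[0, 2, 2, 1, 1, 2, 0, 1, 0, 1]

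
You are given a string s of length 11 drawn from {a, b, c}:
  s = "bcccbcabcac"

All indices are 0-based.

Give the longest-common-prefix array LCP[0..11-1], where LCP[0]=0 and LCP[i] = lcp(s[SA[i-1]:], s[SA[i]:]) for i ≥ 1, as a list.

rank | idx | suffix
   0 |   6 | abcac
   1 |   9 | ac
   2 |   4 | bcabcac
   3 |   7 | bcac
   4 |   0 | bcccbcabcac
   5 |  10 | c
   6 |   5 | cabcac
   7 |   8 | cac
   8 |   3 | cbcabcac
   9 |   2 | ccbcabcac
  10 |   1 | cccbcabcac

SA = [6, 9, 4, 7, 0, 10, 5, 8, 3, 2, 1]
[i] adj suffixes → lcp
  [1] 6/9 → 1 ('a')
  [2] 9/4 → 0 ('')
  [3] 4/7 → 3 ('bca')
  [4] 7/0 → 2 ('bc')
  [5] 0/10 → 0 ('')
  [6] 10/5 → 1 ('c')
  [7] 5/8 → 2 ('ca')
  [8] 8/3 → 1 ('c')
  [9] 3/2 → 1 ('c')
  [10] 2/1 → 2 ('cc')

[0, 1, 0, 3, 2, 0, 1, 2, 1, 1, 2]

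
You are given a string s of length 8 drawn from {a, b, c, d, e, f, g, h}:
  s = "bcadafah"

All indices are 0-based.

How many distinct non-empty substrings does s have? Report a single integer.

34

sorted suffixes:
  #0 SA[0]=2  'adafah'
  #1 SA[1]=4  'afah'
  #2 SA[2]=6  'ah'
  #3 SA[3]=0  'bcadafah'
  #4 SA[4]=1  'cadafah'
  #5 SA[5]=3  'dafah'
  #6 SA[6]=5  'fah'
  #7 SA[7]=7  'h'

SA = [2, 4, 6, 0, 1, 3, 5, 7]
rank  pair      lcp
   1  s[2:],s[4:]  1  'a'
   2  s[4:],s[6:]  1  'a'
   3  s[6:],s[0:]  0  ''
   4  s[0:],s[1:]  0  ''
   5  s[1:],s[3:]  0  ''
   6  s[3:],s[5:]  0  ''
   7  s[5:],s[7:]  0  ''

n(n+1)/2 = 8·9/2 = 36
Σ LCP = 0 + 1 + 1 + 0 + 0 + 0 + 0 + 0 = 2
distinct = 36 − 2 = 34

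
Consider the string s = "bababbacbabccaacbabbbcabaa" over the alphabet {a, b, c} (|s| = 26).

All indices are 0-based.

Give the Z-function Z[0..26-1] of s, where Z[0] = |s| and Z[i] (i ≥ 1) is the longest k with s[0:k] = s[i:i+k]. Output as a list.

Z[0]=26
i=1: i≥r, start 0; Z[1]=0
i=2: i≥r, start 0; Z[2]=3 extend→box=[2,5)
i=3: min(r-i=2, Z[1]=0)=0; Z[3]=0
i=4: min(r-i=1, Z[2]=3)=1; Z[4]=1
i=5: i≥r, start 0; Z[5]=2 extend→box=[5,7)
i=6: min(r-i=1, Z[1]=0)=0; Z[6]=0
i=7: i≥r, start 0; Z[7]=0
i=8: i≥r, start 0; Z[8]=3 extend→box=[8,11)
i=9: min(r-i=2, Z[1]=0)=0; Z[9]=0
i=10: min(r-i=1, Z[2]=3)=1; Z[10]=1
i=11: i≥r, start 0; Z[11]=0
i=12: i≥r, start 0; Z[12]=0
i=13: i≥r, start 0; Z[13]=0
i=14: i≥r, start 0; Z[14]=0
i=15: i≥r, start 0; Z[15]=0
i=16: i≥r, start 0; Z[16]=3 extend→box=[16,19)
i=17: min(r-i=2, Z[1]=0)=0; Z[17]=0
i=18: min(r-i=1, Z[2]=3)=1; Z[18]=1
i=19: i≥r, start 0; Z[19]=1 extend→box=[19,20)
i=20: i≥r, start 0; Z[20]=1 extend→box=[20,21)
i=21: i≥r, start 0; Z[21]=0
i=22: i≥r, start 0; Z[22]=0
i=23: i≥r, start 0; Z[23]=2 extend→box=[23,25)
i=24: min(r-i=1, Z[1]=0)=0; Z[24]=0
i=25: i≥r, start 0; Z[25]=0

[26, 0, 3, 0, 1, 2, 0, 0, 3, 0, 1, 0, 0, 0, 0, 0, 3, 0, 1, 1, 1, 0, 0, 2, 0, 0]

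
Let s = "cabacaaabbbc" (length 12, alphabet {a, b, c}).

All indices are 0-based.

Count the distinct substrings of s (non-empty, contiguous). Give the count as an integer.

65

sorted suffixes:
  #0 SA[0]=5  'aaabbbc'
  #1 SA[1]=6  'aabbbc'
  #2 SA[2]=1  'abacaaabbbc'
  #3 SA[3]=7  'abbbc'
  #4 SA[4]=3  'acaaabbbc'
  #5 SA[5]=2  'bacaaabbbc'
  #6 SA[6]=8  'bbbc'
  #7 SA[7]=9  'bbc'
  #8 SA[8]=10  'bc'
  #9 SA[9]=11  'c'
  #10 SA[10]=4  'caaabbbc'
  #11 SA[11]=0  'cabacaaabbbc'

SA = [5, 6, 1, 7, 3, 2, 8, 9, 10, 11, 4, 0]
i: (SA[i-1],SA[i]) lcp shared
  1: (5,6) 2 'aa'
  2: (6,1) 1 'a'
  3: (1,7) 2 'ab'
  4: (7,3) 1 'a'
  5: (3,2) 0 ''
  6: (2,8) 1 'b'
  7: (8,9) 2 'bb'
  8: (9,10) 1 'b'
  9: (10,11) 0 ''
  10: (11,4) 1 'c'
  11: (4,0) 2 'ca'

n(n+1)/2 = 12·13/2 = 78
Σ LCP = 0 + 2 + 1 + 2 + 1 + 0 + 1 + 2 + 1 + 0 + 1 + 2 = 13
distinct = 78 − 13 = 65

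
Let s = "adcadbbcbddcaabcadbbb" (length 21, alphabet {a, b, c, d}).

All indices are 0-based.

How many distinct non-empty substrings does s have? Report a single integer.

198

rank | idx | suffix
   0 |  12 | aabcadbbb
   1 |  13 | abcadbbb
   2 |  16 | adbbb
   3 |   3 | adbbcbddcaabcadbbb
   4 |   0 | adcadbbcbddcaabcadbbb
   5 |  20 | b
   6 |  19 | bb
   7 |  18 | bbb
   8 |   5 | bbcbddcaabcadbbb
   9 |  14 | bcadbbb
  10 |   6 | bcbddcaabcadbbb
  11 |   8 | bddcaabcadbbb
  12 |  11 | caabcadbbb
  13 |  15 | cadbbb
  14 |   2 | cadbbcbddcaabcadbbb
  15 |   7 | cbddcaabcadbbb
  16 |  17 | dbbb
  17 |   4 | dbbcbddcaabcadbbb
  18 |  10 | dcaabcadbbb
  19 |   1 | dcadbbcbddcaabcadbbb
  20 |   9 | ddcaabcadbbb

SA = [12, 13, 16, 3, 0, 20, 19, 18, 5, 14, 6, 8, 11, 15, 2, 7, 17, 4, 10, 1, 9]
[i] adj suffixes → lcp
  [1] 12/13 → 1 ('a')
  [2] 13/16 → 1 ('a')
  [3] 16/3 → 4 ('adbb')
  [4] 3/0 → 2 ('ad')
  [5] 0/20 → 0 ('')
  [6] 20/19 → 1 ('b')
  [7] 19/18 → 2 ('bb')
  [8] 18/5 → 2 ('bb')
  [9] 5/14 → 1 ('b')
  [10] 14/6 → 2 ('bc')
  [11] 6/8 → 1 ('b')
  [12] 8/11 → 0 ('')
  [13] 11/15 → 2 ('ca')
  [14] 15/2 → 5 ('cadbb')
  [15] 2/7 → 1 ('c')
  [16] 7/17 → 0 ('')
  [17] 17/4 → 3 ('dbb')
  [18] 4/10 → 1 ('d')
  [19] 10/1 → 3 ('dca')
  [20] 1/9 → 1 ('d')

n(n+1)/2 = 21·22/2 = 231
Σ LCP = 0 + 1 + 1 + 4 + 2 + 0 + 1 + 2 + 2 + 1 + 2 + 1 + 0 + 2 + 5 + 1 + 0 + 3 + 1 + 3 + 1 = 33
distinct = 231 − 33 = 198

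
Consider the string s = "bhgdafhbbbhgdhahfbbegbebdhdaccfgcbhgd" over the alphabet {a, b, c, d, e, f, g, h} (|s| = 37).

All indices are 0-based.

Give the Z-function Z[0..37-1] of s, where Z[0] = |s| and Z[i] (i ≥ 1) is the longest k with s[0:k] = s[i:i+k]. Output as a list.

Z[0]=37
i=1: outside box; Z[1]=0
i=2: outside box; Z[2]=0
i=3: outside box; Z[3]=0
i=4: outside box; Z[4]=0
i=5: outside box; Z[5]=0
i=6: outside box; Z[6]=0
i=7: outside box; Z[7]=1 grow→box=[7,8)
i=8: outside box; Z[8]=1 grow→box=[8,9)
i=9: outside box; Z[9]=4 grow→box=[9,13)
i=10: min(r-i=3, Z[1]=0)=0; Z[10]=0
i=11: min(r-i=2, Z[2]=0)=0; Z[11]=0
i=12: min(r-i=1, Z[3]=0)=0; Z[12]=0
i=13: outside box; Z[13]=0
i=14: outside box; Z[14]=0
i=15: outside box; Z[15]=0
i=16: outside box; Z[16]=0
i=17: outside box; Z[17]=1 grow→box=[17,18)
i=18: outside box; Z[18]=1 grow→box=[18,19)
i=19: outside box; Z[19]=0
i=20: outside box; Z[20]=0
i=21: outside box; Z[21]=1 grow→box=[21,22)
i=22: outside box; Z[22]=0
i=23: outside box; Z[23]=1 grow→box=[23,24)
i=24: outside box; Z[24]=0
i=25: outside box; Z[25]=0
i=26: outside box; Z[26]=0
i=27: outside box; Z[27]=0
i=28: outside box; Z[28]=0
i=29: outside box; Z[29]=0
i=30: outside box; Z[30]=0
i=31: outside box; Z[31]=0
i=32: outside box; Z[32]=0
i=33: outside box; Z[33]=4 grow→box=[33,37)
i=34: min(r-i=3, Z[1]=0)=0; Z[34]=0
i=35: min(r-i=2, Z[2]=0)=0; Z[35]=0
i=36: min(r-i=1, Z[3]=0)=0; Z[36]=0

[37, 0, 0, 0, 0, 0, 0, 1, 1, 4, 0, 0, 0, 0, 0, 0, 0, 1, 1, 0, 0, 1, 0, 1, 0, 0, 0, 0, 0, 0, 0, 0, 0, 4, 0, 0, 0]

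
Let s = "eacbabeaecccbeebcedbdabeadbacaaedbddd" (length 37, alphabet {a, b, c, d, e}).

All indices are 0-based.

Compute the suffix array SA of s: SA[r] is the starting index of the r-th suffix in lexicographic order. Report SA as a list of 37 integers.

rank | idx | suffix
   0 |  29 | aaedbddd
   1 |  21 | abeadbacaaedbddd
   2 |   4 | abeaecccbeebcedbdabeadbacaaedbddd
   3 |  27 | acaaedbddd
   4 |   1 | acbabeaecccbeebcedbdabeadbacaaedbddd
   5 |  24 | adbacaaedbddd
   6 |   7 | aecccbeebcedbdabeadbacaaedbddd
   7 |  30 | aedbddd
   8 |   3 | babeaecccbeebcedbdabeadbacaaedbddd
   9 |  26 | bacaaedbddd
  10 |  15 | bcedbdabeadbacaaedbddd
  11 |  19 | bdabeadbacaaedbddd
  12 |  33 | bddd
  13 |  22 | beadbacaaedbddd
  14 |   5 | beaecccbeebcedbdabeadbacaaedbddd
  15 |  12 | beebcedbdabeadbacaaedbddd
  16 |  28 | caaedbddd
  17 |   2 | cbabeaecccbeebcedbdabeadbacaaedbddd
  18 |  11 | cbeebcedbdabeadbacaaedbddd
  19 |  10 | ccbeebcedbdabeadbacaaedbddd
  20 |   9 | cccbeebcedbdabeadbacaaedbddd
  21 |  16 | cedbdabeadbacaaedbddd
  22 |  36 | d
  23 |  20 | dabeadbacaaedbddd
  24 |  25 | dbacaaedbddd
  25 |  18 | dbdabeadbacaaedbddd
  26 |  32 | dbddd
  27 |  35 | dd
  28 |  34 | ddd
  29 |   0 | eacbabeaecccbeebcedbdabeadbacaaedbddd
  30 |  23 | eadbacaaedbddd
  31 |   6 | eaecccbeebcedbdabeadbacaaedbddd
  32 |  14 | ebcedbdabeadbacaaedbddd
  33 |   8 | ecccbeebcedbdabeadbacaaedbddd
  34 |  17 | edbdabeadbacaaedbddd
  35 |  31 | edbddd
  36 |  13 | eebcedbdabeadbacaaedbddd

[29, 21, 4, 27, 1, 24, 7, 30, 3, 26, 15, 19, 33, 22, 5, 12, 28, 2, 11, 10, 9, 16, 36, 20, 25, 18, 32, 35, 34, 0, 23, 6, 14, 8, 17, 31, 13]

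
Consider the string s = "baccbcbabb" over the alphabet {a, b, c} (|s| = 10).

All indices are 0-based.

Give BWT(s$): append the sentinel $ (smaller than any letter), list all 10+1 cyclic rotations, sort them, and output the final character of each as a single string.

rank  rotation     last
    0  $baccbcbabb  b
    1  abb$baccbcb  b
    2  accbcbabb$b  b
    3  b$baccbcbab  b
    4  babb$baccbc  c
    5  baccbcbabb$  $
    6  bb$baccbcba  a
    7  bcbabb$bacc  c
    8  cbabb$baccb  b
    9  cbcbabb$bac  c
   10  ccbcbabb$ba  a

bbbbc$acbca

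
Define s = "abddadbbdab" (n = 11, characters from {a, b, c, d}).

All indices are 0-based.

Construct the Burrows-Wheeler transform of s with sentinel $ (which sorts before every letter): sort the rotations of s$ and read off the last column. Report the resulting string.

rank  rotation      last
    0  $abddadbbdab  b
    1  ab$abddadbbd  d
    2  abddadbbdab$  $
    3  adbbdab$abdd  d
    4  b$abddadbbda  a
    5  bbdab$abddad  d
    6  bdab$abddadb  b
    7  bddadbbdab$a  a
    8  dab$abddadbb  b
    9  dadbbdab$abd  d
   10  dbbdab$abdda  a
   11  ddadbbdab$ab  b

bd$dadbabdab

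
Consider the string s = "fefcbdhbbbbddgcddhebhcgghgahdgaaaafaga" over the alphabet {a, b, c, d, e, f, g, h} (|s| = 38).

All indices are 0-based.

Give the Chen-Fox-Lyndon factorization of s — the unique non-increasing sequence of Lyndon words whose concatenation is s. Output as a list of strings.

emit factor 1: 'f' (i=0, period=1)
emit factor 2: 'ef' (i=1, period=2)
emit factor 3: 'c' (i=3, period=1)
emit factor 4: 'bdh' (i=4, period=3)
emit factor 5: 'bbbbddgcddhebhcgghg' (i=7, period=19)
emit factor 6: 'ahdg' (i=26, period=4)
emit factor 7: 'aaaafag' (i=30, period=7)
emit factor 8: 'a' (i=37, period=1)

["f", "ef", "c", "bdh", "bbbbddgcddhebhcgghg", "ahdg", "aaaafag", "a"]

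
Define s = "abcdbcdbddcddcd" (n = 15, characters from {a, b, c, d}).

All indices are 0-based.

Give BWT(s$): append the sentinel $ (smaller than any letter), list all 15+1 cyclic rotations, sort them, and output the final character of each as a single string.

rank  rotation          last
    0  $abcdbcdbddcddcd  d
    1  abcdbcdbddcddcd$  $
    2  bcdbcdbddcddcd$a  a
    3  bcdbddcddcd$abcd  d
    4  bddcddcd$abcdbcd  d
    5  cd$abcdbcdbddcdd  d
    6  cdbcdbddcddcd$ab  b
    7  cdbddcddcd$abcdb  b
    8  cddcd$abcdbcdbdd  d
    9  d$abcdbcdbddcddc  c
   10  dbcdbddcddcd$abc  c
   11  dbddcddcd$abcdbc  c
   12  dcd$abcdbcdbddcd  d
   13  dcddcd$abcdbcdbd  d
   14  ddcd$abcdbcdbddc  c
   15  ddcddcd$abcdbcdb  b

d$adddbbdcccddcb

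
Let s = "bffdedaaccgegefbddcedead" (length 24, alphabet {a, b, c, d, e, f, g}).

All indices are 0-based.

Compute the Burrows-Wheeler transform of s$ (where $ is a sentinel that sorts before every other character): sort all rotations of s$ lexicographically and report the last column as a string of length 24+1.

rank  rotation                   last
    0  $bffdedaaccgegefbddcedead  d
    1  aaccgegefbddcedead$bffded  d
    2  accgegefbddcedead$bffdeda  a
    3  ad$bffdedaaccgegefbddcede  e
    4  bddcedead$bffdedaaccgegef  f
    5  bffdedaaccgegefbddcedead$  $
    6  ccgegefbddcedead$bffdedaa  a
    7  cedead$bffdedaaccgegefbdd  d
    8  cgegefbddcedead$bffdedaac  c
    9  d$bffdedaaccgegefbddcedea  a
   10  daaccgegefbddcedead$bffde  e
   11  dcedead$bffdedaaccgegefbd  d
   12  ddcedead$bffdedaaccgegefb  b
   13  dead$bffdedaaccgegefbddce  e
   14  dedaaccgegefbddcedead$bff  f
   15  ead$bffdedaaccgegefbddced  d
   16  edaaccgegefbddcedead$bffd  d
   17  edead$bffdedaaccgegefbddc  c
   18  efbddcedead$bffdedaaccgeg  g
   19  egefbddcedead$bffdedaaccg  g
   20  fbddcedead$bffdedaaccgege  e
   21  fdedaaccgegefbddcedead$bf  f
   22  ffdedaaccgegefbddcedead$b  b
   23  gefbddcedead$bffdedaaccge  e
   24  gegefbddcedead$bffdedaacc  c

ddaef$adcaedbefddcggefbec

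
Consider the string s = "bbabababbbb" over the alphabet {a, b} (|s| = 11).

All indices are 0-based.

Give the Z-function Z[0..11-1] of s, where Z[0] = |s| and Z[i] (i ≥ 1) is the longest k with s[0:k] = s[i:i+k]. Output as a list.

Z[0]=11
i=1: fresh scan; Z[1]=1 extend→box=[1,2)
i=2: fresh scan; Z[2]=0
i=3: fresh scan; Z[3]=1 extend→box=[3,4)
i=4: fresh scan; Z[4]=0
i=5: fresh scan; Z[5]=1 extend→box=[5,6)
i=6: fresh scan; Z[6]=0
i=7: fresh scan; Z[7]=2 extend→box=[7,9)
i=8: min(r-i=1, Z[1]=1)=1; Z[8]=2 extend→box=[8,10)
i=9: min(r-i=1, Z[1]=1)=1; Z[9]=2 extend→box=[9,11)
i=10: min(r-i=1, Z[1]=1)=1; Z[10]=1

[11, 1, 0, 1, 0, 1, 0, 2, 2, 2, 1]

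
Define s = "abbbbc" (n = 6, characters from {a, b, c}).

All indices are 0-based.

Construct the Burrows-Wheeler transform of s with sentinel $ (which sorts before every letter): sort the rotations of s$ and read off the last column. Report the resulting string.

rank  rotation last
    0  $abbbbc  c
    1  abbbbc$  $
    2  bbbbc$a  a
    3  bbbc$ab  b
    4  bbc$abb  b
    5  bc$abbb  b
    6  c$abbbb  b

c$abbbb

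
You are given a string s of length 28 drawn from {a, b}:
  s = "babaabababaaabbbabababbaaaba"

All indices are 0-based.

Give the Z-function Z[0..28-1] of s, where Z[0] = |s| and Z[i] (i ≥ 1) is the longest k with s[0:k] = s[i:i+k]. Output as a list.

Z[0]=28
i=1: i≥r, start 0; Z[1]=0
i=2: i≥r, start 0; Z[2]=2 extend→box=[2,4)
i=3: min(r-i=1, Z[1]=0)=0; Z[3]=0
i=4: i≥r, start 0; Z[4]=0
i=5: i≥r, start 0; Z[5]=4 extend→box=[5,9)
i=6: min(r-i=3, Z[1]=0)=0; Z[6]=0
i=7: min(r-i=2, Z[2]=2)=2; Z[7]=5 extend→box=[7,12)
i=8: min(r-i=4, Z[1]=0)=0; Z[8]=0
i=9: min(r-i=3, Z[2]=2)=2; Z[9]=2
i=10: min(r-i=2, Z[3]=0)=0; Z[10]=0
i=11: min(r-i=1, Z[4]=0)=0; Z[11]=0
i=12: i≥r, start 0; Z[12]=0
i=13: i≥r, start 0; Z[13]=1 extend→box=[13,14)
i=14: i≥r, start 0; Z[14]=1 extend→box=[14,15)
i=15: i≥r, start 0; Z[15]=4 extend→box=[15,19)
i=16: min(r-i=3, Z[1]=0)=0; Z[16]=0
i=17: min(r-i=2, Z[2]=2)=2; Z[17]=4 extend→box=[17,21)
i=18: min(r-i=3, Z[1]=0)=0; Z[18]=0
i=19: min(r-i=2, Z[2]=2)=2; Z[19]=3 extend→box=[19,22)
i=20: min(r-i=2, Z[1]=0)=0; Z[20]=0
i=21: min(r-i=1, Z[2]=2)=1; Z[21]=1
i=22: i≥r, start 0; Z[22]=2 extend→box=[22,24)
i=23: min(r-i=1, Z[1]=0)=0; Z[23]=0
i=24: i≥r, start 0; Z[24]=0
i=25: i≥r, start 0; Z[25]=0
i=26: i≥r, start 0; Z[26]=2 extend→box=[26,28)
i=27: min(r-i=1, Z[1]=0)=0; Z[27]=0

[28, 0, 2, 0, 0, 4, 0, 5, 0, 2, 0, 0, 0, 1, 1, 4, 0, 4, 0, 3, 0, 1, 2, 0, 0, 0, 2, 0]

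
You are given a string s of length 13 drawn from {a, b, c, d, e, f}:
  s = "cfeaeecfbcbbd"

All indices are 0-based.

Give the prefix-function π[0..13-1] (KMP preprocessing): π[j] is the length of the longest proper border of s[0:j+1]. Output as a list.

π[0] = 0
j=1 s[j]='f': π[1]=0 (border '')
j=2 s[j]='e': π[2]=0 (border '')
j=3 s[j]='a': π[3]=0 (border '')
j=4 s[j]='e': π[4]=0 (border '')
j=5 s[j]='e': π[5]=0 (border '')
j=6 s[j]='c': π[6]=1 (border 'c')
j=7 s[j]='f': π[7]=2 (border 'cf')
j=8 s[j]='b': k: 2→0; π[8]=0 (border '')
j=9 s[j]='c': π[9]=1 (border 'c')
j=10 s[j]='b': k: 1→0; π[10]=0 (border '')
j=11 s[j]='b': π[11]=0 (border '')
j=12 s[j]='d': π[12]=0 (border '')

[0, 0, 0, 0, 0, 0, 1, 2, 0, 1, 0, 0, 0]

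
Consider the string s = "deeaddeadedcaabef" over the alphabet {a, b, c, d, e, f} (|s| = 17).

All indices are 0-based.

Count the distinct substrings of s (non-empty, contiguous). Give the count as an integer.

137

sorted suffixes:
  #0 SA[0]=12  'aabef'
  #1 SA[1]=13  'abef'
  #2 SA[2]=3  'addeadedcaabef'
  #3 SA[3]=7  'adedcaabef'
  #4 SA[4]=14  'bef'
  #5 SA[5]=11  'caabef'
  #6 SA[6]=10  'dcaabef'
  #7 SA[7]=4  'ddeadedcaabef'
  #8 SA[8]=5  'deadedcaabef'
  #9 SA[9]=8  'dedcaabef'
  #10 SA[10]=0  'deeaddeadedcaabef'
  #11 SA[11]=2  'eaddeadedcaabef'
  #12 SA[12]=6  'eadedcaabef'
  #13 SA[13]=9  'edcaabef'
  #14 SA[14]=1  'eeaddeadedcaabef'
  #15 SA[15]=15  'ef'
  #16 SA[16]=16  'f'

SA = [12, 13, 3, 7, 14, 11, 10, 4, 5, 8, 0, 2, 6, 9, 1, 15, 16]
[i] adj suffixes → lcp
  [1] 12/13 → 1 ('a')
  [2] 13/3 → 1 ('a')
  [3] 3/7 → 2 ('ad')
  [4] 7/14 → 0 ('')
  [5] 14/11 → 0 ('')
  [6] 11/10 → 0 ('')
  [7] 10/4 → 1 ('d')
  [8] 4/5 → 1 ('d')
  [9] 5/8 → 2 ('de')
  [10] 8/0 → 2 ('de')
  [11] 0/2 → 0 ('')
  [12] 2/6 → 3 ('ead')
  [13] 6/9 → 1 ('e')
  [14] 9/1 → 1 ('e')
  [15] 1/15 → 1 ('e')
  [16] 15/16 → 0 ('')

n(n+1)/2 = 17·18/2 = 153
Σ LCP = 0 + 1 + 1 + 2 + 0 + 0 + 0 + 1 + 1 + 2 + 2 + 0 + 3 + 1 + 1 + 1 + 0 = 16
distinct = 153 − 16 = 137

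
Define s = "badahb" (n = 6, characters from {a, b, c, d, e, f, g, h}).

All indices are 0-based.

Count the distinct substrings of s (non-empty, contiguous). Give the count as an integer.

rank | idx | suffix
   0 |   1 | adahb
   1 |   3 | ahb
   2 |   5 | b
   3 |   0 | badahb
   4 |   2 | dahb
   5 |   4 | hb

SA = [1, 3, 5, 0, 2, 4]
i: (SA[i-1],SA[i]) lcp shared
  1: (1,3) 1 'a'
  2: (3,5) 0 ''
  3: (5,0) 1 'b'
  4: (0,2) 0 ''
  5: (2,4) 0 ''

n(n+1)/2 = 6·7/2 = 21
Σ LCP = 0 + 1 + 0 + 1 + 0 + 0 = 2
distinct = 21 − 2 = 19

19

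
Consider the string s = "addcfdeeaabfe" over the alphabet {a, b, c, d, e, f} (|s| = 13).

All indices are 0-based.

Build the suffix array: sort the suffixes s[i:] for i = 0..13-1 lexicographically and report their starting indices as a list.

[8, 9, 0, 10, 3, 2, 1, 5, 12, 7, 6, 4, 11]

sorted suffixes:
  #0 SA[0]=8  'aabfe'
  #1 SA[1]=9  'abfe'
  #2 SA[2]=0  'addcfdeeaabfe'
  #3 SA[3]=10  'bfe'
  #4 SA[4]=3  'cfdeeaabfe'
  #5 SA[5]=2  'dcfdeeaabfe'
  #6 SA[6]=1  'ddcfdeeaabfe'
  #7 SA[7]=5  'deeaabfe'
  #8 SA[8]=12  'e'
  #9 SA[9]=7  'eaabfe'
  #10 SA[10]=6  'eeaabfe'
  #11 SA[11]=4  'fdeeaabfe'
  #12 SA[12]=11  'fe'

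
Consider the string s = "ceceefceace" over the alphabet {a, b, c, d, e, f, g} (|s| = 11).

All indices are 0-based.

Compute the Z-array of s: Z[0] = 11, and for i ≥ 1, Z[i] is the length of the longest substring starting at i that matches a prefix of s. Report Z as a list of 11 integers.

[11, 0, 2, 0, 0, 0, 2, 0, 0, 2, 0]

Z[0]=11
i=1: i≥r, start 0; Z[1]=0
i=2: i≥r, start 0; Z[2]=2 extend→box=[2,4)
i=3: min(r-i=1, Z[1]=0)=0; Z[3]=0
i=4: i≥r, start 0; Z[4]=0
i=5: i≥r, start 0; Z[5]=0
i=6: i≥r, start 0; Z[6]=2 extend→box=[6,8)
i=7: min(r-i=1, Z[1]=0)=0; Z[7]=0
i=8: i≥r, start 0; Z[8]=0
i=9: i≥r, start 0; Z[9]=2 extend→box=[9,11)
i=10: min(r-i=1, Z[1]=0)=0; Z[10]=0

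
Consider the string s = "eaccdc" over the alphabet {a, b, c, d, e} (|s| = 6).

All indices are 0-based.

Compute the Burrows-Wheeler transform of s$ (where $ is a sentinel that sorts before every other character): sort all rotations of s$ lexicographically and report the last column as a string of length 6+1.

rank  rotation last
    0  $eaccdc  c
    1  accdc$e  e
    2  c$eaccd  d
    3  ccdc$ea  a
    4  cdc$eac  c
    5  dc$eacc  c
    6  eaccdc$  $

cedacc$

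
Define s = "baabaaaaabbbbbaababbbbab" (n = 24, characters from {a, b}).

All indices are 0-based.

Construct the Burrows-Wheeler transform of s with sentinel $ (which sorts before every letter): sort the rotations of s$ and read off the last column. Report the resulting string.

bbaabbabaabaaa$bbabbbbbaa

rank  rotation                   last
    0  $baabaaaaabbbbbaababbbbab  b
    1  aaaaabbbbbaababbbbab$baab  b
    2  aaaabbbbbaababbbbab$baaba  a
    3  aaabbbbbaababbbbab$baabaa  a
    4  aabaaaaabbbbbaababbbbab$b  b
    5  aababbbbab$baabaaaaabbbbb  b
    6  aabbbbbaababbbbab$baabaaa  a
    7  ab$baabaaaaabbbbbaababbbb  b
    8  abaaaaabbbbbaababbbbab$ba  a
    9  ababbbbab$baabaaaaabbbbba  a
   10  abbbbab$baabaaaaabbbbbaab  b
   11  abbbbbaababbbbab$baabaaaa  a
   12  b$baabaaaaabbbbbaababbbba  a
   13  baaaaabbbbbaababbbbab$baa  a
   14  baabaaaaabbbbbaababbbbab$  $
   15  baababbbbab$baabaaaaabbbb  b
   16  bab$baabaaaaabbbbbaababbb  b
   17  babbbbab$baabaaaaabbbbbaa  a
   18  bbaababbbbab$baabaaaaabbb  b
   19  bbab$baabaaaaabbbbbaababb  b
   20  bbbaababbbbab$baabaaaaabb  b
   21  bbbab$baabaaaaabbbbbaabab  b
   22  bbbbaababbbbab$baabaaaaab  b
   23  bbbbab$baabaaaaabbbbbaaba  a
   24  bbbbbaababbbbab$baabaaaaa  a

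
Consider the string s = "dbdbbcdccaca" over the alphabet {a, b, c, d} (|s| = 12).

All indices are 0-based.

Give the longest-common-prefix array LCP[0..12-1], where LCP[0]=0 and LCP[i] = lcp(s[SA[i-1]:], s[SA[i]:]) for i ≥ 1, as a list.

[0, 1, 0, 1, 1, 0, 2, 1, 1, 0, 2, 1]

sorted suffixes:
  #0 SA[0]=11  'a'
  #1 SA[1]=9  'aca'
  #2 SA[2]=3  'bbcdccaca'
  #3 SA[3]=4  'bcdccaca'
  #4 SA[4]=1  'bdbbcdccaca'
  #5 SA[5]=10  'ca'
  #6 SA[6]=8  'caca'
  #7 SA[7]=7  'ccaca'
  #8 SA[8]=5  'cdccaca'
  #9 SA[9]=2  'dbbcdccaca'
  #10 SA[10]=0  'dbdbbcdccaca'
  #11 SA[11]=6  'dccaca'

SA = [11, 9, 3, 4, 1, 10, 8, 7, 5, 2, 0, 6]
rank  pair      lcp
   1  s[11:],s[9:]  1  'a'
   2  s[9:],s[3:]  0  ''
   3  s[3:],s[4:]  1  'b'
   4  s[4:],s[1:]  1  'b'
   5  s[1:],s[10:]  0  ''
   6  s[10:],s[8:]  2  'ca'
   7  s[8:],s[7:]  1  'c'
   8  s[7:],s[5:]  1  'c'
   9  s[5:],s[2:]  0  ''
  10  s[2:],s[0:]  2  'db'
  11  s[0:],s[6:]  1  'd'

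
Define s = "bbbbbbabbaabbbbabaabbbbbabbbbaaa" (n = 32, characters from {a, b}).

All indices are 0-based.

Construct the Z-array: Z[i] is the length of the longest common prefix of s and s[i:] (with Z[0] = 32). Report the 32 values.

Z[0]=32
i=1: fresh scan; Z[1]=5 scan→box=[1,6)
i=2: min(r-i=4, Z[1]=5)=4; Z[2]=4
i=3: min(r-i=3, Z[2]=4)=3; Z[3]=3
i=4: min(r-i=2, Z[3]=3)=2; Z[4]=2
i=5: min(r-i=1, Z[4]=2)=1; Z[5]=1
i=6: fresh scan; Z[6]=0
i=7: fresh scan; Z[7]=2 scan→box=[7,9)
i=8: min(r-i=1, Z[1]=5)=1; Z[8]=1
i=9: fresh scan; Z[9]=0
i=10: fresh scan; Z[10]=0
i=11: fresh scan; Z[11]=4 scan→box=[11,15)
i=12: min(r-i=3, Z[1]=5)=3; Z[12]=3
i=13: min(r-i=2, Z[2]=4)=2; Z[13]=2
i=14: min(r-i=1, Z[3]=3)=1; Z[14]=1
i=15: fresh scan; Z[15]=0
i=16: fresh scan; Z[16]=1 scan→box=[16,17)
i=17: fresh scan; Z[17]=0
i=18: fresh scan; Z[18]=0
i=19: fresh scan; Z[19]=5 scan→box=[19,24)
i=20: min(r-i=4, Z[1]=5)=4; Z[20]=4
i=21: min(r-i=3, Z[2]=4)=3; Z[21]=3
i=22: min(r-i=2, Z[3]=3)=2; Z[22]=2
i=23: min(r-i=1, Z[4]=2)=1; Z[23]=1
i=24: fresh scan; Z[24]=0
i=25: fresh scan; Z[25]=4 scan→box=[25,29)
i=26: min(r-i=3, Z[1]=5)=3; Z[26]=3
i=27: min(r-i=2, Z[2]=4)=2; Z[27]=2
i=28: min(r-i=1, Z[3]=3)=1; Z[28]=1
i=29: fresh scan; Z[29]=0
i=30: fresh scan; Z[30]=0
i=31: fresh scan; Z[31]=0

[32, 5, 4, 3, 2, 1, 0, 2, 1, 0, 0, 4, 3, 2, 1, 0, 1, 0, 0, 5, 4, 3, 2, 1, 0, 4, 3, 2, 1, 0, 0, 0]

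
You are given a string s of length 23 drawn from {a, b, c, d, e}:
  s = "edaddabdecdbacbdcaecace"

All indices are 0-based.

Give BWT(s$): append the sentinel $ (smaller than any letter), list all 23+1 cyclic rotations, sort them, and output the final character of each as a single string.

edbcdcdcaedaeadecbabcad$

rank  rotation                  last
    0  $edaddabdecdbacbdcaecace  e
    1  abdecdbacbdcaecace$edadd  d
    2  acbdcaecace$edaddabdecdb  b
    3  ace$edaddabdecdbacbdcaec  c
    4  addabdecdbacbdcaecace$ed  d
    5  aecace$edaddabdecdbacbdc  c
    6  bacbdcaecace$edaddabdecd  d
    7  bdcaecace$edaddabdecdbac  c
    8  bdecdbacbdcaecace$edadda  a
    9  cace$edaddabdecdbacbdcae  e
   10  caecace$edaddabdecdbacbd  d
   11  cbdcaecace$edaddabdecdba  a
   12  cdbacbdcaecace$edaddabde  e
   13  ce$edaddabdecdbacbdcaeca  a
   14  dabdecdbacbdcaecace$edad  d
   15  daddabdecdbacbdcaecace$e  e
   16  dbacbdcaecace$edaddabdec  c
   17  dcaecace$edaddabdecdbacb  b
   18  ddabdecdbacbdcaecace$eda  a
   19  decdbacbdcaecace$edaddab  b
   20  e$edaddabdecdbacbdcaecac  c
   21  ecace$edaddabdecdbacbdca  a
   22  ecdbacbdcaecace$edaddabd  d
   23  edaddabdecdbacbdcaecace$  $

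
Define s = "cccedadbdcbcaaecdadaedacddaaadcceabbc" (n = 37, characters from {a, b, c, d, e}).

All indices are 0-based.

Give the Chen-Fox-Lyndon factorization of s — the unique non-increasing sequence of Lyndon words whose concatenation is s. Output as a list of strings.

emit factor 1: 'ccced' (i=0, period=5)
emit factor 2: 'adbdcbc' (i=5, period=7)
emit factor 3: 'aaecdadaedacdd' (i=12, period=14)
emit factor 4: 'aaadcceabbc' (i=26, period=11)

["ccced", "adbdcbc", "aaecdadaedacdd", "aaadcceabbc"]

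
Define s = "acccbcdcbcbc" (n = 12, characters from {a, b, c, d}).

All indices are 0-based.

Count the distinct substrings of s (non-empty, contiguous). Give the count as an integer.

63

rank | idx | suffix
   0 |   0 | acccbcdcbcbc
   1 |  10 | bc
   2 |   8 | bcbc
   3 |   4 | bcdcbcbc
   4 |  11 | c
   5 |   9 | cbc
   6 |   7 | cbcbc
   7 |   3 | cbcdcbcbc
   8 |   2 | ccbcdcbcbc
   9 |   1 | cccbcdcbcbc
  10 |   5 | cdcbcbc
  11 |   6 | dcbcbc

SA = [0, 10, 8, 4, 11, 9, 7, 3, 2, 1, 5, 6]
[i] adj suffixes → lcp
  [1] 0/10 → 0 ('')
  [2] 10/8 → 2 ('bc')
  [3] 8/4 → 2 ('bc')
  [4] 4/11 → 0 ('')
  [5] 11/9 → 1 ('c')
  [6] 9/7 → 3 ('cbc')
  [7] 7/3 → 3 ('cbc')
  [8] 3/2 → 1 ('c')
  [9] 2/1 → 2 ('cc')
  [10] 1/5 → 1 ('c')
  [11] 5/6 → 0 ('')

n(n+1)/2 = 12·13/2 = 78
Σ LCP = 0 + 0 + 2 + 2 + 0 + 1 + 3 + 3 + 1 + 2 + 1 + 0 = 15
distinct = 78 − 15 = 63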